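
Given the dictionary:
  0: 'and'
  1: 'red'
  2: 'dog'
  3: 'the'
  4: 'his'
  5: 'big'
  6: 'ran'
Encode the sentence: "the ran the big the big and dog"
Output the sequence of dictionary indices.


Look up each word in the dictionary:
  'the' -> 3
  'ran' -> 6
  'the' -> 3
  'big' -> 5
  'the' -> 3
  'big' -> 5
  'and' -> 0
  'dog' -> 2

Encoded: [3, 6, 3, 5, 3, 5, 0, 2]


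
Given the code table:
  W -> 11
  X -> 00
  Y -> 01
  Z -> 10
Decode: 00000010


Decoding:
00 -> X
00 -> X
00 -> X
10 -> Z


Result: XXXZ


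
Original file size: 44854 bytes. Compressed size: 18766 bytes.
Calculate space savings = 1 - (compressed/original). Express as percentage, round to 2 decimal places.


ratio = compressed/original = 18766/44854 = 0.41838
savings = 1 - ratio = 1 - 0.41838 = 0.58162
as a percentage: 0.58162 * 100 = 58.16%

Space savings = 1 - 18766/44854 = 58.16%


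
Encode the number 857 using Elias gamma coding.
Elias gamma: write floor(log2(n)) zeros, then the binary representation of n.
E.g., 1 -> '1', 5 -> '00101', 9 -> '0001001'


num_bits = floor(log2(857)) + 1 = 10
leading_zeros = num_bits - 1 = 9
binary(857) = 1101011001

Elias gamma(857) = '000000000' + '1101011001' = 0000000001101011001 (19 bits)


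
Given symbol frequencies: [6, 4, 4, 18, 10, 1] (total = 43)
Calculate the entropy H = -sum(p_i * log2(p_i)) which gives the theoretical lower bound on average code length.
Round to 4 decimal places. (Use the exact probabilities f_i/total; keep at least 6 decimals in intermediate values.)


Per-symbol terms -p_i * log2(p_i) with p_i = f_i/43:
  p = 6/43 = 0.139535: log2(p) = -2.841302, -p*log2(p) = 0.396461
  p = 4/43 = 0.093023: log2(p) = -3.426265, -p*log2(p) = 0.318722
  p = 4/43 = 0.093023: log2(p) = -3.426265, -p*log2(p) = 0.318722
  p = 18/43 = 0.418605: log2(p) = -1.256340, -p*log2(p) = 0.525910
  p = 10/43 = 0.232558: log2(p) = -2.104337, -p*log2(p) = 0.489381
  p = 1/43 = 0.023256: log2(p) = -5.426265, -p*log2(p) = 0.126192
H = 0.396461 + 0.318722 + 0.318722 + 0.525910 + 0.489381 + 0.126192 = 2.175388

H = 2.1754 bits/symbol


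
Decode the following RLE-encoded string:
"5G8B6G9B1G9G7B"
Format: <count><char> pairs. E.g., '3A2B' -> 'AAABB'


Expanding each <count><char> pair:
  5G -> 'GGGGG'
  8B -> 'BBBBBBBB'
  6G -> 'GGGGGG'
  9B -> 'BBBBBBBBB'
  1G -> 'G'
  9G -> 'GGGGGGGGG'
  7B -> 'BBBBBBB'

Decoded = GGGGGBBBBBBBBGGGGGGBBBBBBBBBGGGGGGGGGGBBBBBBB


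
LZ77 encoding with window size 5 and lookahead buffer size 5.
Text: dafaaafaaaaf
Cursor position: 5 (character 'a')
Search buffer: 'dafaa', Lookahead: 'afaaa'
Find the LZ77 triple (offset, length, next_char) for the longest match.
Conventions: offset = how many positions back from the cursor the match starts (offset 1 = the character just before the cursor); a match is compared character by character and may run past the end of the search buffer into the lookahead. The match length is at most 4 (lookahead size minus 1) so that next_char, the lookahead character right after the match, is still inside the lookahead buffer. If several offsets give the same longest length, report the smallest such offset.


Try each offset into the search buffer:
  offset=1 (pos 4, char 'a'): match length 1
  offset=2 (pos 3, char 'a'): match length 1
  offset=3 (pos 2, char 'f'): match length 0
  offset=4 (pos 1, char 'a'): match length 4
  offset=5 (pos 0, char 'd'): match length 0
Longest match has length 4 at offset 4.
next_char = character at position 5 + 4 = 9 -> 'a'

Best match: offset=4, length=4 (matching 'afaa' starting at position 1)
LZ77 triple: (4, 4, 'a')


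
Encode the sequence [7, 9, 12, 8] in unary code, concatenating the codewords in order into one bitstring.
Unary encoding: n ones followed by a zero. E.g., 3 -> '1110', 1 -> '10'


Encode each number as n ones followed by a terminating 0:
  7 -> 11111110 (8 bits)
  9 -> 1111111110 (10 bits)
  12 -> 1111111111110 (13 bits)
  8 -> 111111110 (9 bits)
Total length = 8 + 10 + 13 + 9 = 40 bits.

Unary([7, 9, 12, 8]) = 1111111011111111101111111111110111111110 (40 bits)


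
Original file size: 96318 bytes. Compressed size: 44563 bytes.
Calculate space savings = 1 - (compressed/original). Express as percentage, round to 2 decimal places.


ratio = compressed/original = 44563/96318 = 0.462665
savings = 1 - ratio = 1 - 0.462665 = 0.537335
as a percentage: 0.537335 * 100 = 53.73%

Space savings = 1 - 44563/96318 = 53.73%


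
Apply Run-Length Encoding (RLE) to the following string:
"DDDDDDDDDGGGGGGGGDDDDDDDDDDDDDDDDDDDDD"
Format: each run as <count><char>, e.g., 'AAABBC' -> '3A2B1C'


Scanning runs left to right:
  i=0: run of 'D' x 9 -> '9D'
  i=9: run of 'G' x 8 -> '8G'
  i=17: run of 'D' x 21 -> '21D'

RLE = 9D8G21D


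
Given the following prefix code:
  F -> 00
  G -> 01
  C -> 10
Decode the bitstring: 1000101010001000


Decoding step by step:
Bits 10 -> C
Bits 00 -> F
Bits 10 -> C
Bits 10 -> C
Bits 10 -> C
Bits 00 -> F
Bits 10 -> C
Bits 00 -> F


Decoded message: CFCCCFCF


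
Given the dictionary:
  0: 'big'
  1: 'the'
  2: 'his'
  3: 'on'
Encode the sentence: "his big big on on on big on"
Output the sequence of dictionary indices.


Look up each word in the dictionary:
  'his' -> 2
  'big' -> 0
  'big' -> 0
  'on' -> 3
  'on' -> 3
  'on' -> 3
  'big' -> 0
  'on' -> 3

Encoded: [2, 0, 0, 3, 3, 3, 0, 3]


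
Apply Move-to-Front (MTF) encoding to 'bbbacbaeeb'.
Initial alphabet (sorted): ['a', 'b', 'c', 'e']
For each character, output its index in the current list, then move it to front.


MTF encoding:
'b': index 1 in ['a', 'b', 'c', 'e'] -> ['b', 'a', 'c', 'e']
'b': index 0 in ['b', 'a', 'c', 'e'] -> ['b', 'a', 'c', 'e']
'b': index 0 in ['b', 'a', 'c', 'e'] -> ['b', 'a', 'c', 'e']
'a': index 1 in ['b', 'a', 'c', 'e'] -> ['a', 'b', 'c', 'e']
'c': index 2 in ['a', 'b', 'c', 'e'] -> ['c', 'a', 'b', 'e']
'b': index 2 in ['c', 'a', 'b', 'e'] -> ['b', 'c', 'a', 'e']
'a': index 2 in ['b', 'c', 'a', 'e'] -> ['a', 'b', 'c', 'e']
'e': index 3 in ['a', 'b', 'c', 'e'] -> ['e', 'a', 'b', 'c']
'e': index 0 in ['e', 'a', 'b', 'c'] -> ['e', 'a', 'b', 'c']
'b': index 2 in ['e', 'a', 'b', 'c'] -> ['b', 'e', 'a', 'c']


Output: [1, 0, 0, 1, 2, 2, 2, 3, 0, 2]


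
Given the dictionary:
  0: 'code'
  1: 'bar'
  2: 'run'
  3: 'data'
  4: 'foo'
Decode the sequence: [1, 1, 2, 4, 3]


Look up each index in the dictionary:
  1 -> 'bar'
  1 -> 'bar'
  2 -> 'run'
  4 -> 'foo'
  3 -> 'data'

Decoded: "bar bar run foo data"


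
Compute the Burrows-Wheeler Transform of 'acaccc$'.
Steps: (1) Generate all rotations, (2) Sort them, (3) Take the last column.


Rotations (sorted):
  0: $acaccc -> last char: c
  1: acaccc$ -> last char: $
  2: accc$ac -> last char: c
  3: c$acacc -> last char: c
  4: caccc$a -> last char: a
  5: cc$acac -> last char: c
  6: ccc$aca -> last char: a


BWT = c$ccaca


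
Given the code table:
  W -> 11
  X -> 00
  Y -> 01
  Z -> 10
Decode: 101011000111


Decoding:
10 -> Z
10 -> Z
11 -> W
00 -> X
01 -> Y
11 -> W


Result: ZZWXYW


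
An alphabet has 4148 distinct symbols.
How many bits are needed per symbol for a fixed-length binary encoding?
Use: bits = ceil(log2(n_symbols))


log2(4148) = 12.0182
Bracket: 2^12 = 4096 < 4148 <= 2^13 = 8192
So ceil(log2(4148)) = 13

bits = ceil(log2(4148)) = ceil(12.0182) = 13 bits


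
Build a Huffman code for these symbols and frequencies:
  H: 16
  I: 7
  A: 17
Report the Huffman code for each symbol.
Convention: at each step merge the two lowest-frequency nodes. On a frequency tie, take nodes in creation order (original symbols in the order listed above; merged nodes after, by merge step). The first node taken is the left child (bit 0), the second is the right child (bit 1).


Huffman tree construction:
Step 1: Merge I(7) + H(16) = 23
Step 2: Merge A(17) + (I+H)(23) = 40
Read each symbol's code off the tree from the root (left child = 0, right child = 1).

Codes:
  H: 11 (length 2)
  I: 10 (length 2)
  A: 0 (length 1)
Average code length: 63/40 = 1.5750 bits/symbol


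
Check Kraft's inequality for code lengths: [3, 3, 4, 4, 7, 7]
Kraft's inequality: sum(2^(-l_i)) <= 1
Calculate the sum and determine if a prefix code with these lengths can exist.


Sum = 2^(-3) + 2^(-3) + 2^(-4) + 2^(-4) + 2^(-7) + 2^(-7)
    = 0.125 + 0.125 + 0.0625 + 0.0625 + 0.0078125 + 0.0078125
    = 50/128 = 0.390625
Since 0.390625 <= 1, Kraft's inequality IS satisfied.
A prefix code with these lengths CAN exist.

Kraft sum = 0.390625. Satisfied.


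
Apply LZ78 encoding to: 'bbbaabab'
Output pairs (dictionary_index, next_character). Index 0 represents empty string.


LZ78 encoding steps:
Dictionary: {0: ''}
Step 1: w='' (idx 0), next='b' -> output (0, 'b'), add 'b' as idx 1
Step 2: w='b' (idx 1), next='b' -> output (1, 'b'), add 'bb' as idx 2
Step 3: w='' (idx 0), next='a' -> output (0, 'a'), add 'a' as idx 3
Step 4: w='a' (idx 3), next='b' -> output (3, 'b'), add 'ab' as idx 4
Step 5: w='ab' (idx 4), end of input -> output (4, '')


Encoded: [(0, 'b'), (1, 'b'), (0, 'a'), (3, 'b'), (4, '')]


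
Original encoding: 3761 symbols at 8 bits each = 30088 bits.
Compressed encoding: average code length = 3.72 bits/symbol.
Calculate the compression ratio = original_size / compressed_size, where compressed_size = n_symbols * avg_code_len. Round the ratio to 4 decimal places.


original_size = n_symbols * orig_bits = 3761 * 8 = 30088 bits
compressed_size = n_symbols * avg_code_len = 3761 * 3.72 = 13990.92 bits
ratio = original_size / compressed_size = 30088 / 13990.92 = 2.1505

Compression ratio = 2.1505


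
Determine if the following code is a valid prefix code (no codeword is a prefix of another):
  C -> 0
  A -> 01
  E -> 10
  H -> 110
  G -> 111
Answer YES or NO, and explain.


Checking each pair (does one codeword prefix another?):
  C='0' vs A='01': prefix -- VIOLATION

NO -- this is NOT a valid prefix code. C (0) is a prefix of A (01).


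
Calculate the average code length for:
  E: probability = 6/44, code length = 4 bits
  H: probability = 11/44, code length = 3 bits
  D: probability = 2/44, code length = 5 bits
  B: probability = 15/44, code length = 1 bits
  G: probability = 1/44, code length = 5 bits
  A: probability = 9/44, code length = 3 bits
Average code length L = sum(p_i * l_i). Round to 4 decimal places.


Weighted contributions p_i * l_i:
  E: (6/44) * 4 = 24/44
  H: (11/44) * 3 = 33/44
  D: (2/44) * 5 = 10/44
  B: (15/44) * 1 = 15/44
  G: (1/44) * 5 = 5/44
  A: (9/44) * 3 = 27/44
Sum = (24 + 33 + 10 + 15 + 5 + 27)/44 = 114/44

L = 114/44 = 2.5909 bits/symbol


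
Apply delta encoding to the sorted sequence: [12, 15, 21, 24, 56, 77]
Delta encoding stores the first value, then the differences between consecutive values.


First value: 12
Deltas:
  15 - 12 = 3
  21 - 15 = 6
  24 - 21 = 3
  56 - 24 = 32
  77 - 56 = 21


Delta encoded: [12, 3, 6, 3, 32, 21]


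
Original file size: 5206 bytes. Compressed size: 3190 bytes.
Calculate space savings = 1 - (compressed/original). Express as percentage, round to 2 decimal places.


ratio = compressed/original = 3190/5206 = 0.612755
savings = 1 - ratio = 1 - 0.612755 = 0.387245
as a percentage: 0.387245 * 100 = 38.72%

Space savings = 1 - 3190/5206 = 38.72%


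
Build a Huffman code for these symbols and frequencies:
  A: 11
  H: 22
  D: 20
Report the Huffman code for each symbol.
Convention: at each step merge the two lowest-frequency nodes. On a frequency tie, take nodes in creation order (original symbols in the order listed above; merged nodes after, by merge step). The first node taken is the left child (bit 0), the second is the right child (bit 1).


Huffman tree construction:
Step 1: Merge A(11) + D(20) = 31
Step 2: Merge H(22) + (A+D)(31) = 53
Read each symbol's code off the tree from the root (left child = 0, right child = 1).

Codes:
  A: 10 (length 2)
  H: 0 (length 1)
  D: 11 (length 2)
Average code length: 84/53 = 1.5849 bits/symbol


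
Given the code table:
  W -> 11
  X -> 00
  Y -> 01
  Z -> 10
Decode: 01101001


Decoding:
01 -> Y
10 -> Z
10 -> Z
01 -> Y


Result: YZZY


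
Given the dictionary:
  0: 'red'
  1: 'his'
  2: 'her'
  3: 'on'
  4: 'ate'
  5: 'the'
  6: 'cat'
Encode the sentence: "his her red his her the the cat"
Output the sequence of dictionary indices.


Look up each word in the dictionary:
  'his' -> 1
  'her' -> 2
  'red' -> 0
  'his' -> 1
  'her' -> 2
  'the' -> 5
  'the' -> 5
  'cat' -> 6

Encoded: [1, 2, 0, 1, 2, 5, 5, 6]


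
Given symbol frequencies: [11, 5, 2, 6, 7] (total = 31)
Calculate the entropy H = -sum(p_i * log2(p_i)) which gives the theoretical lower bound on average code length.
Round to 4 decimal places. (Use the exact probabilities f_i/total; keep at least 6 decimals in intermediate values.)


Per-symbol terms -p_i * log2(p_i) with p_i = f_i/31:
  p = 11/31 = 0.354839: log2(p) = -1.494765, -p*log2(p) = 0.530400
  p = 5/31 = 0.161290: log2(p) = -2.632268, -p*log2(p) = 0.424559
  p = 2/31 = 0.064516: log2(p) = -3.954196, -p*log2(p) = 0.255109
  p = 6/31 = 0.193548: log2(p) = -2.369234, -p*log2(p) = 0.458561
  p = 7/31 = 0.225806: log2(p) = -2.146841, -p*log2(p) = 0.484771
H = 0.530400 + 0.424559 + 0.255109 + 0.458561 + 0.484771 = 2.153400

H = 2.1534 bits/symbol


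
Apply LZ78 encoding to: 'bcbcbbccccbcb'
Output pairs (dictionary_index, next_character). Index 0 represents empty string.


LZ78 encoding steps:
Dictionary: {0: ''}
Step 1: w='' (idx 0), next='b' -> output (0, 'b'), add 'b' as idx 1
Step 2: w='' (idx 0), next='c' -> output (0, 'c'), add 'c' as idx 2
Step 3: w='b' (idx 1), next='c' -> output (1, 'c'), add 'bc' as idx 3
Step 4: w='b' (idx 1), next='b' -> output (1, 'b'), add 'bb' as idx 4
Step 5: w='c' (idx 2), next='c' -> output (2, 'c'), add 'cc' as idx 5
Step 6: w='cc' (idx 5), next='b' -> output (5, 'b'), add 'ccb' as idx 6
Step 7: w='c' (idx 2), next='b' -> output (2, 'b'), add 'cb' as idx 7


Encoded: [(0, 'b'), (0, 'c'), (1, 'c'), (1, 'b'), (2, 'c'), (5, 'b'), (2, 'b')]


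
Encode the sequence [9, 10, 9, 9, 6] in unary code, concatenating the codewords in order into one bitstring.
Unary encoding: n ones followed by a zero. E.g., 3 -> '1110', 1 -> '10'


Encode each number as n ones followed by a terminating 0:
  9 -> 1111111110 (10 bits)
  10 -> 11111111110 (11 bits)
  9 -> 1111111110 (10 bits)
  9 -> 1111111110 (10 bits)
  6 -> 1111110 (7 bits)
Total length = 10 + 11 + 10 + 10 + 7 = 48 bits.

Unary([9, 10, 9, 9, 6]) = 111111111011111111110111111111011111111101111110 (48 bits)


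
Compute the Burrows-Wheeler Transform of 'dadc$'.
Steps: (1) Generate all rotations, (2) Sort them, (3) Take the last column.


Rotations (sorted):
  0: $dadc -> last char: c
  1: adc$d -> last char: d
  2: c$dad -> last char: d
  3: dadc$ -> last char: $
  4: dc$da -> last char: a


BWT = cdd$a


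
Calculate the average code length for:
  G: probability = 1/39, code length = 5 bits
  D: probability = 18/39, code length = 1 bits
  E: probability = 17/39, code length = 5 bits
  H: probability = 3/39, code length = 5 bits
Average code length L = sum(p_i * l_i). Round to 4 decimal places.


Weighted contributions p_i * l_i:
  G: (1/39) * 5 = 5/39
  D: (18/39) * 1 = 18/39
  E: (17/39) * 5 = 85/39
  H: (3/39) * 5 = 15/39
Sum = (5 + 18 + 85 + 15)/39 = 123/39

L = 123/39 = 3.1538 bits/symbol


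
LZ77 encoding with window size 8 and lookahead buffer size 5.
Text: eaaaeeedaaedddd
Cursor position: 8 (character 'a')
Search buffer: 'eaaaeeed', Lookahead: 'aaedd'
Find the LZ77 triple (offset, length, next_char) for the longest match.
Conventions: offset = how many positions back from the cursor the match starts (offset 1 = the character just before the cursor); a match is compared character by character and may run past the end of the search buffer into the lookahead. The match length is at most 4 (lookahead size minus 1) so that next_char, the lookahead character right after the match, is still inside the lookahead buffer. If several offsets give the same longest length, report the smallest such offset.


Try each offset into the search buffer:
  offset=1 (pos 7, char 'd'): match length 0
  offset=2 (pos 6, char 'e'): match length 0
  offset=3 (pos 5, char 'e'): match length 0
  offset=4 (pos 4, char 'e'): match length 0
  offset=5 (pos 3, char 'a'): match length 1
  offset=6 (pos 2, char 'a'): match length 3
  offset=7 (pos 1, char 'a'): match length 2
  offset=8 (pos 0, char 'e'): match length 0
Longest match has length 3 at offset 6.
next_char = character at position 8 + 3 = 11 -> 'd'

Best match: offset=6, length=3 (matching 'aae' starting at position 2)
LZ77 triple: (6, 3, 'd')


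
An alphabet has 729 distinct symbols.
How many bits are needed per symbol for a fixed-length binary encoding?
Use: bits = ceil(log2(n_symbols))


log2(729) = 9.5098
Bracket: 2^9 = 512 < 729 <= 2^10 = 1024
So ceil(log2(729)) = 10

bits = ceil(log2(729)) = ceil(9.5098) = 10 bits


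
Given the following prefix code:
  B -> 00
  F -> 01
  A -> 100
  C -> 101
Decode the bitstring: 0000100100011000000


Decoding step by step:
Bits 00 -> B
Bits 00 -> B
Bits 100 -> A
Bits 100 -> A
Bits 01 -> F
Bits 100 -> A
Bits 00 -> B
Bits 00 -> B


Decoded message: BBAAFABB


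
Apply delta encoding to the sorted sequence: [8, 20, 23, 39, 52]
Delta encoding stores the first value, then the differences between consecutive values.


First value: 8
Deltas:
  20 - 8 = 12
  23 - 20 = 3
  39 - 23 = 16
  52 - 39 = 13


Delta encoded: [8, 12, 3, 16, 13]


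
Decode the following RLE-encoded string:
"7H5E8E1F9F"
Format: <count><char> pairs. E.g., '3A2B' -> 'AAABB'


Expanding each <count><char> pair:
  7H -> 'HHHHHHH'
  5E -> 'EEEEE'
  8E -> 'EEEEEEEE'
  1F -> 'F'
  9F -> 'FFFFFFFFF'

Decoded = HHHHHHHEEEEEEEEEEEEEFFFFFFFFFF


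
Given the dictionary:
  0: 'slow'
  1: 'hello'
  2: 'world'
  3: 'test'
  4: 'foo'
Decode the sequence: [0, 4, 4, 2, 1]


Look up each index in the dictionary:
  0 -> 'slow'
  4 -> 'foo'
  4 -> 'foo'
  2 -> 'world'
  1 -> 'hello'

Decoded: "slow foo foo world hello"


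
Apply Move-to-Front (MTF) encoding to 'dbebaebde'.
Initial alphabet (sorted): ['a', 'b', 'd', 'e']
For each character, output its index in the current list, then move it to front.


MTF encoding:
'd': index 2 in ['a', 'b', 'd', 'e'] -> ['d', 'a', 'b', 'e']
'b': index 2 in ['d', 'a', 'b', 'e'] -> ['b', 'd', 'a', 'e']
'e': index 3 in ['b', 'd', 'a', 'e'] -> ['e', 'b', 'd', 'a']
'b': index 1 in ['e', 'b', 'd', 'a'] -> ['b', 'e', 'd', 'a']
'a': index 3 in ['b', 'e', 'd', 'a'] -> ['a', 'b', 'e', 'd']
'e': index 2 in ['a', 'b', 'e', 'd'] -> ['e', 'a', 'b', 'd']
'b': index 2 in ['e', 'a', 'b', 'd'] -> ['b', 'e', 'a', 'd']
'd': index 3 in ['b', 'e', 'a', 'd'] -> ['d', 'b', 'e', 'a']
'e': index 2 in ['d', 'b', 'e', 'a'] -> ['e', 'd', 'b', 'a']


Output: [2, 2, 3, 1, 3, 2, 2, 3, 2]


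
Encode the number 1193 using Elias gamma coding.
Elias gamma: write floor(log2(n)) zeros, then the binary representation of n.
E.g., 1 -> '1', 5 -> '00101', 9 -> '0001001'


num_bits = floor(log2(1193)) + 1 = 11
leading_zeros = num_bits - 1 = 10
binary(1193) = 10010101001

Elias gamma(1193) = '0000000000' + '10010101001' = 000000000010010101001 (21 bits)


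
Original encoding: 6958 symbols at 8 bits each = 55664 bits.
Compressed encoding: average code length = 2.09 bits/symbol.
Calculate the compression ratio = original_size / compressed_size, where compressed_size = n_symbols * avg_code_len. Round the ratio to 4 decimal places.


original_size = n_symbols * orig_bits = 6958 * 8 = 55664 bits
compressed_size = n_symbols * avg_code_len = 6958 * 2.09 = 14542.22 bits
ratio = original_size / compressed_size = 55664 / 14542.22 = 3.8278

Compression ratio = 3.8278


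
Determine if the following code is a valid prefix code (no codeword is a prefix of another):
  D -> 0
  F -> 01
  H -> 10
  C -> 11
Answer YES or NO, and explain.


Checking each pair (does one codeword prefix another?):
  D='0' vs F='01': prefix -- VIOLATION

NO -- this is NOT a valid prefix code. D (0) is a prefix of F (01).


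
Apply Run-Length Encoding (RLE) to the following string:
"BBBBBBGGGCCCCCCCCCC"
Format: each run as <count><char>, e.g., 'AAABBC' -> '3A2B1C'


Scanning runs left to right:
  i=0: run of 'B' x 6 -> '6B'
  i=6: run of 'G' x 3 -> '3G'
  i=9: run of 'C' x 10 -> '10C'

RLE = 6B3G10C


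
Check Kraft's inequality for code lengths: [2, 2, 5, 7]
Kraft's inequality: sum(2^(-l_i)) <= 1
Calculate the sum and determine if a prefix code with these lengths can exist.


Sum = 2^(-2) + 2^(-2) + 2^(-5) + 2^(-7)
    = 0.25 + 0.25 + 0.03125 + 0.0078125
    = 69/128 = 0.5390625
Since 0.5390625 <= 1, Kraft's inequality IS satisfied.
A prefix code with these lengths CAN exist.

Kraft sum = 0.5390625. Satisfied.


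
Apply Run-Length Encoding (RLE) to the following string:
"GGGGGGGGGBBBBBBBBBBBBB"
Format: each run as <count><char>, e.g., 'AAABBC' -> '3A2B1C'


Scanning runs left to right:
  i=0: run of 'G' x 9 -> '9G'
  i=9: run of 'B' x 13 -> '13B'

RLE = 9G13B


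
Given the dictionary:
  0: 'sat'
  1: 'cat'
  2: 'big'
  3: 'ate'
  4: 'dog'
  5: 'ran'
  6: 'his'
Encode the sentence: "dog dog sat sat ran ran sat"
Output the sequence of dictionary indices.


Look up each word in the dictionary:
  'dog' -> 4
  'dog' -> 4
  'sat' -> 0
  'sat' -> 0
  'ran' -> 5
  'ran' -> 5
  'sat' -> 0

Encoded: [4, 4, 0, 0, 5, 5, 0]


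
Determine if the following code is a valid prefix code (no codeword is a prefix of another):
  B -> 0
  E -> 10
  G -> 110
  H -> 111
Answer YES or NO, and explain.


Checking each pair (does one codeword prefix another?):
  B='0' vs E='10': no prefix
  B='0' vs G='110': no prefix
  B='0' vs H='111': no prefix
  E='10' vs B='0': no prefix
  E='10' vs G='110': no prefix
  E='10' vs H='111': no prefix
  G='110' vs B='0': no prefix
  G='110' vs E='10': no prefix
  G='110' vs H='111': no prefix
  H='111' vs B='0': no prefix
  H='111' vs E='10': no prefix
  H='111' vs G='110': no prefix
No violation found over all pairs.

YES -- this is a valid prefix code. No codeword is a prefix of any other codeword.


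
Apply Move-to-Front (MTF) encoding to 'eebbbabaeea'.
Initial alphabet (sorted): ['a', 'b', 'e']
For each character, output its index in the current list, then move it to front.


MTF encoding:
'e': index 2 in ['a', 'b', 'e'] -> ['e', 'a', 'b']
'e': index 0 in ['e', 'a', 'b'] -> ['e', 'a', 'b']
'b': index 2 in ['e', 'a', 'b'] -> ['b', 'e', 'a']
'b': index 0 in ['b', 'e', 'a'] -> ['b', 'e', 'a']
'b': index 0 in ['b', 'e', 'a'] -> ['b', 'e', 'a']
'a': index 2 in ['b', 'e', 'a'] -> ['a', 'b', 'e']
'b': index 1 in ['a', 'b', 'e'] -> ['b', 'a', 'e']
'a': index 1 in ['b', 'a', 'e'] -> ['a', 'b', 'e']
'e': index 2 in ['a', 'b', 'e'] -> ['e', 'a', 'b']
'e': index 0 in ['e', 'a', 'b'] -> ['e', 'a', 'b']
'a': index 1 in ['e', 'a', 'b'] -> ['a', 'e', 'b']


Output: [2, 0, 2, 0, 0, 2, 1, 1, 2, 0, 1]


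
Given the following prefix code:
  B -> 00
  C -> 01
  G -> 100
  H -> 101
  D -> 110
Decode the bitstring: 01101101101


Decoding step by step:
Bits 01 -> C
Bits 101 -> H
Bits 101 -> H
Bits 101 -> H


Decoded message: CHHH


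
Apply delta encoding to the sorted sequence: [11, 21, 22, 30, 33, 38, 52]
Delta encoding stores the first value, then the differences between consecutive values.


First value: 11
Deltas:
  21 - 11 = 10
  22 - 21 = 1
  30 - 22 = 8
  33 - 30 = 3
  38 - 33 = 5
  52 - 38 = 14


Delta encoded: [11, 10, 1, 8, 3, 5, 14]


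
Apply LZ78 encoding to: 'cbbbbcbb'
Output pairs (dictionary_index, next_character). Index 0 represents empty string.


LZ78 encoding steps:
Dictionary: {0: ''}
Step 1: w='' (idx 0), next='c' -> output (0, 'c'), add 'c' as idx 1
Step 2: w='' (idx 0), next='b' -> output (0, 'b'), add 'b' as idx 2
Step 3: w='b' (idx 2), next='b' -> output (2, 'b'), add 'bb' as idx 3
Step 4: w='b' (idx 2), next='c' -> output (2, 'c'), add 'bc' as idx 4
Step 5: w='bb' (idx 3), end of input -> output (3, '')


Encoded: [(0, 'c'), (0, 'b'), (2, 'b'), (2, 'c'), (3, '')]


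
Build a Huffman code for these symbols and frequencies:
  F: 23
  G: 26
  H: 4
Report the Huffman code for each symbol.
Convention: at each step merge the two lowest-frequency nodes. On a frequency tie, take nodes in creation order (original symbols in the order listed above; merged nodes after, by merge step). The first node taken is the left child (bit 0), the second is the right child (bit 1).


Huffman tree construction:
Step 1: Merge H(4) + F(23) = 27
Step 2: Merge G(26) + (H+F)(27) = 53
Read each symbol's code off the tree from the root (left child = 0, right child = 1).

Codes:
  F: 11 (length 2)
  G: 0 (length 1)
  H: 10 (length 2)
Average code length: 80/53 = 1.5094 bits/symbol


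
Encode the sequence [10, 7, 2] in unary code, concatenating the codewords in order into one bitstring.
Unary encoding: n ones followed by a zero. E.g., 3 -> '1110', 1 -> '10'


Encode each number as n ones followed by a terminating 0:
  10 -> 11111111110 (11 bits)
  7 -> 11111110 (8 bits)
  2 -> 110 (3 bits)
Total length = 11 + 8 + 3 = 22 bits.

Unary([10, 7, 2]) = 1111111111011111110110 (22 bits)


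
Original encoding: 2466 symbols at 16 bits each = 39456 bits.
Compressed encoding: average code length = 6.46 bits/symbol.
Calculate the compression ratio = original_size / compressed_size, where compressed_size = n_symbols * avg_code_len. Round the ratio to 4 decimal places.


original_size = n_symbols * orig_bits = 2466 * 16 = 39456 bits
compressed_size = n_symbols * avg_code_len = 2466 * 6.46 = 15930.36 bits
ratio = original_size / compressed_size = 39456 / 15930.36 = 2.4768

Compression ratio = 2.4768


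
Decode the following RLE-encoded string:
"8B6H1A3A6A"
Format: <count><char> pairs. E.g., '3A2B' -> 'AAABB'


Expanding each <count><char> pair:
  8B -> 'BBBBBBBB'
  6H -> 'HHHHHH'
  1A -> 'A'
  3A -> 'AAA'
  6A -> 'AAAAAA'

Decoded = BBBBBBBBHHHHHHAAAAAAAAAA


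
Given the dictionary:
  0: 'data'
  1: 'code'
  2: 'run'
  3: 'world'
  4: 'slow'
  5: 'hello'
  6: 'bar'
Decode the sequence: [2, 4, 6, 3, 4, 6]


Look up each index in the dictionary:
  2 -> 'run'
  4 -> 'slow'
  6 -> 'bar'
  3 -> 'world'
  4 -> 'slow'
  6 -> 'bar'

Decoded: "run slow bar world slow bar"


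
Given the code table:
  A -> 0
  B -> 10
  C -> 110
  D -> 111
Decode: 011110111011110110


Decoding:
0 -> A
111 -> D
10 -> B
111 -> D
0 -> A
111 -> D
10 -> B
110 -> C


Result: ADBDADBC


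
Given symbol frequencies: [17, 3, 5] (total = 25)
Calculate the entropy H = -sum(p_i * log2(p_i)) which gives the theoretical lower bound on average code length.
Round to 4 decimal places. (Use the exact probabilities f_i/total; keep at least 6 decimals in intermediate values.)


Per-symbol terms -p_i * log2(p_i) with p_i = f_i/25:
  p = 17/25 = 0.680000: log2(p) = -0.556393, -p*log2(p) = 0.378347
  p = 3/25 = 0.120000: log2(p) = -3.058894, -p*log2(p) = 0.367067
  p = 5/25 = 0.200000: log2(p) = -2.321928, -p*log2(p) = 0.464386
H = 0.378347 + 0.367067 + 0.464386 = 1.209800

H = 1.2098 bits/symbol


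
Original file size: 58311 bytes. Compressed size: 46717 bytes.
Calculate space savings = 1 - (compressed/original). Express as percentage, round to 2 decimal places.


ratio = compressed/original = 46717/58311 = 0.80117
savings = 1 - ratio = 1 - 0.80117 = 0.19883
as a percentage: 0.19883 * 100 = 19.88%

Space savings = 1 - 46717/58311 = 19.88%


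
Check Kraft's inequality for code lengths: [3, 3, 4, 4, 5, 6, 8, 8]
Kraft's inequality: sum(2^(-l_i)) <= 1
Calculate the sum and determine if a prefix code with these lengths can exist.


Sum = 2^(-3) + 2^(-3) + 2^(-4) + 2^(-4) + 2^(-5) + 2^(-6) + 2^(-8) + 2^(-8)
    = 0.125 + 0.125 + 0.0625 + 0.0625 + 0.03125 + 0.015625 + 0.00390625 + 0.00390625
    = 110/256 = 0.4296875
Since 0.4296875 <= 1, Kraft's inequality IS satisfied.
A prefix code with these lengths CAN exist.

Kraft sum = 0.4296875. Satisfied.


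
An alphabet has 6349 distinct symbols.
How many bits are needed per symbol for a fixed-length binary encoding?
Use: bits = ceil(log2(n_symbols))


log2(6349) = 12.6323
Bracket: 2^12 = 4096 < 6349 <= 2^13 = 8192
So ceil(log2(6349)) = 13

bits = ceil(log2(6349)) = ceil(12.6323) = 13 bits


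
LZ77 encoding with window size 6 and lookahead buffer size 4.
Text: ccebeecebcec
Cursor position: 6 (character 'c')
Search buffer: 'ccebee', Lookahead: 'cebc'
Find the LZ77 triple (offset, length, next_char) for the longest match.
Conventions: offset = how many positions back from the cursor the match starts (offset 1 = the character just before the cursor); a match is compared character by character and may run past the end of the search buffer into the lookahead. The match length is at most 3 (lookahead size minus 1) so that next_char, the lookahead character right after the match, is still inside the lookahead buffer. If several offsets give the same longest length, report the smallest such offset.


Try each offset into the search buffer:
  offset=1 (pos 5, char 'e'): match length 0
  offset=2 (pos 4, char 'e'): match length 0
  offset=3 (pos 3, char 'b'): match length 0
  offset=4 (pos 2, char 'e'): match length 0
  offset=5 (pos 1, char 'c'): match length 3
  offset=6 (pos 0, char 'c'): match length 1
Longest match has length 3 at offset 5.
next_char = character at position 6 + 3 = 9 -> 'c'

Best match: offset=5, length=3 (matching 'ceb' starting at position 1)
LZ77 triple: (5, 3, 'c')


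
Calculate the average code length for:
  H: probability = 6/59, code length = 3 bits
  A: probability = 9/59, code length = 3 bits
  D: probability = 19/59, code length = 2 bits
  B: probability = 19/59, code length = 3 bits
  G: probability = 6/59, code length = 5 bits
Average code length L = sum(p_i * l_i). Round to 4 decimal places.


Weighted contributions p_i * l_i:
  H: (6/59) * 3 = 18/59
  A: (9/59) * 3 = 27/59
  D: (19/59) * 2 = 38/59
  B: (19/59) * 3 = 57/59
  G: (6/59) * 5 = 30/59
Sum = (18 + 27 + 38 + 57 + 30)/59 = 170/59

L = 170/59 = 2.8814 bits/symbol


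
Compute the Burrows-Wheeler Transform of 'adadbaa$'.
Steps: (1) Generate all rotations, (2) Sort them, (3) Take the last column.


Rotations (sorted):
  0: $adadbaa -> last char: a
  1: a$adadba -> last char: a
  2: aa$adadb -> last char: b
  3: adadbaa$ -> last char: $
  4: adbaa$ad -> last char: d
  5: baa$adad -> last char: d
  6: dadbaa$a -> last char: a
  7: dbaa$ada -> last char: a


BWT = aab$ddaa


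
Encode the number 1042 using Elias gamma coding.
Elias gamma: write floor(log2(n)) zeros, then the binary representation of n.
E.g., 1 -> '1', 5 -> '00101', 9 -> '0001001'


num_bits = floor(log2(1042)) + 1 = 11
leading_zeros = num_bits - 1 = 10
binary(1042) = 10000010010

Elias gamma(1042) = '0000000000' + '10000010010' = 000000000010000010010 (21 bits)


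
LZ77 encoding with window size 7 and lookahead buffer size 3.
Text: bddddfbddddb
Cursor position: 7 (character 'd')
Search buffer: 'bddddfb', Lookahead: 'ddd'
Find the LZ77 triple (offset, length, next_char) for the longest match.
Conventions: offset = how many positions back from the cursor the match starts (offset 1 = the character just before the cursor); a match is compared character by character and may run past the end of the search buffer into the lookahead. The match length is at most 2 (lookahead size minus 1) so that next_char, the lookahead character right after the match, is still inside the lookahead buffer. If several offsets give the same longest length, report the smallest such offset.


Try each offset into the search buffer:
  offset=1 (pos 6, char 'b'): match length 0
  offset=2 (pos 5, char 'f'): match length 0
  offset=3 (pos 4, char 'd'): match length 1
  offset=4 (pos 3, char 'd'): match length 2
  offset=5 (pos 2, char 'd'): match length 2
  offset=6 (pos 1, char 'd'): match length 2
  offset=7 (pos 0, char 'b'): match length 0
Longest match has length 2, found at offsets 4, 5, 6; take the smallest, offset 4.
next_char = character at position 7 + 2 = 9 -> 'd'

Best match: offset=4, length=2 (matching 'dd' starting at position 3)
LZ77 triple: (4, 2, 'd')


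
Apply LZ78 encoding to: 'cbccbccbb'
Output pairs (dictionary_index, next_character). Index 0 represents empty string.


LZ78 encoding steps:
Dictionary: {0: ''}
Step 1: w='' (idx 0), next='c' -> output (0, 'c'), add 'c' as idx 1
Step 2: w='' (idx 0), next='b' -> output (0, 'b'), add 'b' as idx 2
Step 3: w='c' (idx 1), next='c' -> output (1, 'c'), add 'cc' as idx 3
Step 4: w='b' (idx 2), next='c' -> output (2, 'c'), add 'bc' as idx 4
Step 5: w='c' (idx 1), next='b' -> output (1, 'b'), add 'cb' as idx 5
Step 6: w='b' (idx 2), end of input -> output (2, '')


Encoded: [(0, 'c'), (0, 'b'), (1, 'c'), (2, 'c'), (1, 'b'), (2, '')]


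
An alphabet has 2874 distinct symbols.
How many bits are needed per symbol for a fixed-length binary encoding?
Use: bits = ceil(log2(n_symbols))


log2(2874) = 11.4888
Bracket: 2^11 = 2048 < 2874 <= 2^12 = 4096
So ceil(log2(2874)) = 12

bits = ceil(log2(2874)) = ceil(11.4888) = 12 bits


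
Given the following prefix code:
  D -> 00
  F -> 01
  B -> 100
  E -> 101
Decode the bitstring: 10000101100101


Decoding step by step:
Bits 100 -> B
Bits 00 -> D
Bits 101 -> E
Bits 100 -> B
Bits 101 -> E


Decoded message: BDEBE


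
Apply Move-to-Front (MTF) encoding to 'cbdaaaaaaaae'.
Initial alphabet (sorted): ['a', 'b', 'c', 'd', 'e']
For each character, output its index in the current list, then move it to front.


MTF encoding:
'c': index 2 in ['a', 'b', 'c', 'd', 'e'] -> ['c', 'a', 'b', 'd', 'e']
'b': index 2 in ['c', 'a', 'b', 'd', 'e'] -> ['b', 'c', 'a', 'd', 'e']
'd': index 3 in ['b', 'c', 'a', 'd', 'e'] -> ['d', 'b', 'c', 'a', 'e']
'a': index 3 in ['d', 'b', 'c', 'a', 'e'] -> ['a', 'd', 'b', 'c', 'e']
'a': index 0 in ['a', 'd', 'b', 'c', 'e'] -> ['a', 'd', 'b', 'c', 'e']
'a': index 0 in ['a', 'd', 'b', 'c', 'e'] -> ['a', 'd', 'b', 'c', 'e']
'a': index 0 in ['a', 'd', 'b', 'c', 'e'] -> ['a', 'd', 'b', 'c', 'e']
'a': index 0 in ['a', 'd', 'b', 'c', 'e'] -> ['a', 'd', 'b', 'c', 'e']
'a': index 0 in ['a', 'd', 'b', 'c', 'e'] -> ['a', 'd', 'b', 'c', 'e']
'a': index 0 in ['a', 'd', 'b', 'c', 'e'] -> ['a', 'd', 'b', 'c', 'e']
'a': index 0 in ['a', 'd', 'b', 'c', 'e'] -> ['a', 'd', 'b', 'c', 'e']
'e': index 4 in ['a', 'd', 'b', 'c', 'e'] -> ['e', 'a', 'd', 'b', 'c']


Output: [2, 2, 3, 3, 0, 0, 0, 0, 0, 0, 0, 4]


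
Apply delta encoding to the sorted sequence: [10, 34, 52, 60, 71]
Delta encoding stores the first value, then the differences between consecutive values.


First value: 10
Deltas:
  34 - 10 = 24
  52 - 34 = 18
  60 - 52 = 8
  71 - 60 = 11


Delta encoded: [10, 24, 18, 8, 11]


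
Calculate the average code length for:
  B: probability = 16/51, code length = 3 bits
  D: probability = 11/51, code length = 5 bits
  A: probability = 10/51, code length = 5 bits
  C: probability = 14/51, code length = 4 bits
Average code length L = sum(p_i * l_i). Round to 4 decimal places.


Weighted contributions p_i * l_i:
  B: (16/51) * 3 = 48/51
  D: (11/51) * 5 = 55/51
  A: (10/51) * 5 = 50/51
  C: (14/51) * 4 = 56/51
Sum = (48 + 55 + 50 + 56)/51 = 209/51

L = 209/51 = 4.0980 bits/symbol


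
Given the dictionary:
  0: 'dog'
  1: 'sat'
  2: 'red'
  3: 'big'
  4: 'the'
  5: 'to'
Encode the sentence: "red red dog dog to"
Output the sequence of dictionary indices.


Look up each word in the dictionary:
  'red' -> 2
  'red' -> 2
  'dog' -> 0
  'dog' -> 0
  'to' -> 5

Encoded: [2, 2, 0, 0, 5]


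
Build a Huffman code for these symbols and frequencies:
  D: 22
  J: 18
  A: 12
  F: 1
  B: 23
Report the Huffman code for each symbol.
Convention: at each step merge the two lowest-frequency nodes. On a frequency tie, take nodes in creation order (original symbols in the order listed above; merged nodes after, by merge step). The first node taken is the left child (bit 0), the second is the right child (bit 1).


Huffman tree construction:
Step 1: Merge F(1) + A(12) = 13
Step 2: Merge (F+A)(13) + J(18) = 31
Step 3: Merge D(22) + B(23) = 45
Step 4: Merge ((F+A)+J)(31) + (D+B)(45) = 76
Read each symbol's code off the tree from the root (left child = 0, right child = 1).

Codes:
  D: 10 (length 2)
  J: 01 (length 2)
  A: 001 (length 3)
  F: 000 (length 3)
  B: 11 (length 2)
Average code length: 165/76 = 2.1711 bits/symbol


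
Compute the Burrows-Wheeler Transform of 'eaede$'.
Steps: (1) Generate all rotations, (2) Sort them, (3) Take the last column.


Rotations (sorted):
  0: $eaede -> last char: e
  1: aede$e -> last char: e
  2: de$eae -> last char: e
  3: e$eaed -> last char: d
  4: eaede$ -> last char: $
  5: ede$ea -> last char: a


BWT = eeed$a


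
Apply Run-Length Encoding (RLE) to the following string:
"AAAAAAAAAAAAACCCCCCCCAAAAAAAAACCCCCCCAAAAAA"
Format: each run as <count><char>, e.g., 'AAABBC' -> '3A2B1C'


Scanning runs left to right:
  i=0: run of 'A' x 13 -> '13A'
  i=13: run of 'C' x 8 -> '8C'
  i=21: run of 'A' x 9 -> '9A'
  i=30: run of 'C' x 7 -> '7C'
  i=37: run of 'A' x 6 -> '6A'

RLE = 13A8C9A7C6A


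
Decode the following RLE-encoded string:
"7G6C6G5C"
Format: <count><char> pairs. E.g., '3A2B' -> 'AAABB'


Expanding each <count><char> pair:
  7G -> 'GGGGGGG'
  6C -> 'CCCCCC'
  6G -> 'GGGGGG'
  5C -> 'CCCCC'

Decoded = GGGGGGGCCCCCCGGGGGGCCCCC


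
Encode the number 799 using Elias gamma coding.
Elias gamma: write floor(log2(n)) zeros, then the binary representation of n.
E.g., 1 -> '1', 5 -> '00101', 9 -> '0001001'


num_bits = floor(log2(799)) + 1 = 10
leading_zeros = num_bits - 1 = 9
binary(799) = 1100011111

Elias gamma(799) = '000000000' + '1100011111' = 0000000001100011111 (19 bits)


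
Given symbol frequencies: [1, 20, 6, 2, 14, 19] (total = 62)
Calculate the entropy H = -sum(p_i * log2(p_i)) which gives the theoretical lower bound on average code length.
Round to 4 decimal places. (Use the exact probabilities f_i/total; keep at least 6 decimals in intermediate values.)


Per-symbol terms -p_i * log2(p_i) with p_i = f_i/62:
  p = 1/62 = 0.016129: log2(p) = -5.954196, -p*log2(p) = 0.096035
  p = 20/62 = 0.322581: log2(p) = -1.632268, -p*log2(p) = 0.526538
  p = 6/62 = 0.096774: log2(p) = -3.369234, -p*log2(p) = 0.326055
  p = 2/62 = 0.032258: log2(p) = -4.954196, -p*log2(p) = 0.159813
  p = 14/62 = 0.225806: log2(p) = -2.146841, -p*log2(p) = 0.484771
  p = 19/62 = 0.306452: log2(p) = -1.706269, -p*log2(p) = 0.522889
H = 0.096035 + 0.526538 + 0.326055 + 0.159813 + 0.484771 + 0.522889 = 2.116101

H = 2.1161 bits/symbol


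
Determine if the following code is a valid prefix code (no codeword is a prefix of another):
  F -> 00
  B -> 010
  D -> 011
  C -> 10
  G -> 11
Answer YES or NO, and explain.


Checking each pair (does one codeword prefix another?):
  F='00' vs B='010': no prefix
  F='00' vs D='011': no prefix
  F='00' vs C='10': no prefix
  F='00' vs G='11': no prefix
  B='010' vs F='00': no prefix
  B='010' vs D='011': no prefix
  B='010' vs C='10': no prefix
  B='010' vs G='11': no prefix
  D='011' vs F='00': no prefix
  D='011' vs B='010': no prefix
  D='011' vs C='10': no prefix
  D='011' vs G='11': no prefix
  C='10' vs F='00': no prefix
  C='10' vs B='010': no prefix
  C='10' vs D='011': no prefix
  C='10' vs G='11': no prefix
  G='11' vs F='00': no prefix
  G='11' vs B='010': no prefix
  G='11' vs D='011': no prefix
  G='11' vs C='10': no prefix
No violation found over all pairs.

YES -- this is a valid prefix code. No codeword is a prefix of any other codeword.


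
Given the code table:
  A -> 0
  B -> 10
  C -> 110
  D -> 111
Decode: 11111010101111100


Decoding:
111 -> D
110 -> C
10 -> B
10 -> B
111 -> D
110 -> C
0 -> A


Result: DCBBDCA


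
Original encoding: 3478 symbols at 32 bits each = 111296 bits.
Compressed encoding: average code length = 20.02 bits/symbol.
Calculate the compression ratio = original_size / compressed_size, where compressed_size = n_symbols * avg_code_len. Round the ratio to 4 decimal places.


original_size = n_symbols * orig_bits = 3478 * 32 = 111296 bits
compressed_size = n_symbols * avg_code_len = 3478 * 20.02 = 69629.56 bits
ratio = original_size / compressed_size = 111296 / 69629.56 = 1.5984

Compression ratio = 1.5984
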